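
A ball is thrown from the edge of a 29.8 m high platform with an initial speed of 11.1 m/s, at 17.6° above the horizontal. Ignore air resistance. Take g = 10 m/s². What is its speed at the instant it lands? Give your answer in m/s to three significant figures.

Resolve: vₓ = 11.10 cos 17.6° = 10.58 m/s and v_y0 = 11.10 sin 17.6° = 3.356 m/s.
Vertical motion (up positive, ground at y = 0): 5.000 t² − (3.356) t − 29.8 = 0, so t = (3.356 + √(3.356² + 2·10.0·29.8)) / 10.0 = (3.356 + 24.64) / 10.0 = 2.800 s.
Vertical velocity at impact: v_y = v_y0 − g t = 3.356 − 10.0 × 2.800 = −24.64 m/s.
Speed: |v| = √(vₓ² + v_y²) = √(10.58² + 24.64²) = 26.82 m/s.

26.8 m/s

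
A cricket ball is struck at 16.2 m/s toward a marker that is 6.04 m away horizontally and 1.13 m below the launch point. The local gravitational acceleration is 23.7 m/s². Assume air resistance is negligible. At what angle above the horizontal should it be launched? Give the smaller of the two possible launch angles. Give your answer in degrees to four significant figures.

5.014°

Trajectory: y = x tanθ − g x² (1 + tan²θ)/(2v₀²). With x = 6.04, y = −1.13, v₀ = 16.2, g = 23.7:
1.647 tan²θ − 6.04 tanθ + (0.5173) = 0.
tanθ = [6.04 ± √(6.04² − 4 × 1.647 × (0.5173))] / (2 × 1.647) = (6.04 ± 5.751) / 3.295, giving tanθ = 0.08774 or 3.579.
θ = 5.014° or 74.39°; the smaller is 5.014°.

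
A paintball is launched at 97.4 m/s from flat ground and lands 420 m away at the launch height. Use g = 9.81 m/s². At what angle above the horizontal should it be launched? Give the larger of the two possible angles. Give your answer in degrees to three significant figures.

R = v₀² sin 2θ / g gives sin 2θ = gR/v₀² = 9.81·420/97.4² = 0.4343.
2θ = 25.74° or 180° − 25.74° = 154.3°, so θ = 12.87° or 77.13°.
The larger angle is 77.13°.

77.1°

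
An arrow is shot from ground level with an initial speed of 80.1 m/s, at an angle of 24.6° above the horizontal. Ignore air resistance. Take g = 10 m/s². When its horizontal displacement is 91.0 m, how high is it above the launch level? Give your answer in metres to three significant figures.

33.9 m

Resolve: vₓ = 80.10 cos 24.6° = 72.83 m/s and v_y0 = 80.10 sin 24.6° = 33.34 m/s.
Time to reach x = 91.0 m: t = x/vₓ = 91.0/72.83 = 1.249 s.
Height: y = v_y0 t − ½ g t² = 33.34 × 1.249 − 5.000 × 1.249² = 41.66 − 7.806 = 33.86 m.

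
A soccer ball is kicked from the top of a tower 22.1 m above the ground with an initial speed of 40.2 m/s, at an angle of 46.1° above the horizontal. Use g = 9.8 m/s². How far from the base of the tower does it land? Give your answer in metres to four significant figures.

183.8 m

Components: vₓ = 40.20 cos 46.1° = 27.87 m/s, v_y0 = 40.20 sin 46.1° = 28.97 m/s.
The projectile lands when y = 22.1 + (28.97) t − ½·9.80·t² = 0. Positive root: t = (28.97 + √(28.97² + 2·9.80·22.1)) / 9.80 = (28.97 + 35.67) / 9.80 = 6.595 s.
Horizontal distance: R = vₓ t = 27.87 × 6.595 = 183.8 m.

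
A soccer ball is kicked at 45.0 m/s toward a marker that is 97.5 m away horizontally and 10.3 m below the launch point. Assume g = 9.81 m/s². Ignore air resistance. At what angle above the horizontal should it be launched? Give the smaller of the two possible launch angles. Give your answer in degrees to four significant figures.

Trajectory: y = x tanθ − g x² (1 + tan²θ)/(2v₀²). With x = 97.5, y = −10.3, v₀ = 45.0, g = 9.81:
23.03 tan²θ − 97.5 tanθ + (12.73) = 0.
tanθ = [97.5 ± √(97.5² − 4 × 23.03 × (12.73))] / (2 × 23.03) = (97.5 ± 91.29) / 46.05, giving tanθ = 0.1348 or 4.099.
θ = 7.678° or 76.29°; the smaller is 7.678°.

7.678°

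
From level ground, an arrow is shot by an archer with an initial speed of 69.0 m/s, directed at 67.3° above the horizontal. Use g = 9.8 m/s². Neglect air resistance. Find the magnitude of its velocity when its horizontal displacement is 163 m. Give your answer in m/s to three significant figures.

26.9 m/s

Components: vₓ = 69.00 cos 67.3° = 26.63 m/s, v_y0 = 69.00 sin 67.3° = 63.66 m/s.
x = vₓ t ⇒ t = 163/26.63 = 6.121 s.
Vertical velocity there: v_y = v_y0 − g t = 63.66 − 9.80 × 6.121 = 3.665 m/s.
Speed: √(vₓ² + v_y²) = √(26.63² + 3.665²) = 26.88 m/s.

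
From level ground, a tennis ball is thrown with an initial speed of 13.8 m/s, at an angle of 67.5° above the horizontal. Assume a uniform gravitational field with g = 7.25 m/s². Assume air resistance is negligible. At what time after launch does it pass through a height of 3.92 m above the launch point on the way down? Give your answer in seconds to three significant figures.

Components: vₓ = 13.80 cos 67.5° = 5.281 m/s, v_y0 = 13.80 sin 67.5° = 12.75 m/s.
Require v_y0 t − ½ g t² = 3.92, i.e. 3.625 t² − 12.75 t + 3.92 = 0.
t = [12.75 ± √(12.75² − 2·7.25·3.92)] / 7.25 = (12.75 ± 10.28) / 7.25, so t = 0.3404 s or t = 3.177 s.
The descending-branch root is 3.177 s.

3.18 s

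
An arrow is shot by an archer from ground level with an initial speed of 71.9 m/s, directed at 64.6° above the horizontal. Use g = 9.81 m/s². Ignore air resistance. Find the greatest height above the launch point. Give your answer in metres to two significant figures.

Resolve: vₓ = 71.90 cos 64.6° = 30.84 m/s and v_y0 = 71.90 sin 64.6° = 64.95 m/s.
Peak height H = v_y0² / (2g) = 4218.5 / 19.62 = 215.0 m.

220 m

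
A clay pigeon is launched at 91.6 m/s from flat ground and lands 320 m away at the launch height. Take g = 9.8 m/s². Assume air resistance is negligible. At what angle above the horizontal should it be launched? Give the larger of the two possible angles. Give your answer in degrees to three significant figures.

R = v₀² sin 2θ / g gives sin 2θ = gR/v₀² = 9.80·320/91.6² = 0.3738.
2θ = 21.95° or 180° − 21.95° = 158.1°, so θ = 10.97° or 79.03°.
The larger angle is 79.03°.

79.0°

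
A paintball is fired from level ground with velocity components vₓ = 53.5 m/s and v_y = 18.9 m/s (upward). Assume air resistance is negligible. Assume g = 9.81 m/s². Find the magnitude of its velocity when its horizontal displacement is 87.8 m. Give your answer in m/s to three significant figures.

Time to reach x = 87.8 m: t = x/vₓ = 87.8/53.50 = 1.641 s.
Vertical velocity there: v_y = v_y0 − g t = 18.90 − 9.81 × 1.641 = 2.801 m/s.
Speed: √(vₓ² + v_y²) = √(53.50² + 2.801²) = 53.57 m/s.

53.6 m/s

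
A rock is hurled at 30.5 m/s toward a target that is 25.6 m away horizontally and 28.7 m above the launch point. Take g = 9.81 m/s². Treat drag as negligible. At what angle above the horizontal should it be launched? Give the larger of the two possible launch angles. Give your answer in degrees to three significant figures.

80.2°

Trajectory: y = x tanθ − g x² (1 + tan²θ)/(2v₀²). With x = 25.6, y = 28.7, v₀ = 30.5, g = 9.81:
3.456 tan²θ − 25.6 tanθ + (32.16) = 0.
tanθ = [25.6 ± √(25.6² − 4 × 3.456 × (32.16))] / (2 × 3.456) = (25.6 ± 14.52) / 6.911, giving tanθ = 1.603 or 5.805.
θ = 58.04° or 80.23°; the larger is 80.23°.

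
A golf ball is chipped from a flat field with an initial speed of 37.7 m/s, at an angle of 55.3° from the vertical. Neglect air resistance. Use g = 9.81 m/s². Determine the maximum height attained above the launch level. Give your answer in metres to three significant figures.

vₓ = 37.70 sin 55.3° = 30.99 m/s; v_y0 = 37.70 cos 55.3° = 21.46 m/s.
Maximum height: H = v_y0² / (2g) = 21.46² / (2 × 9.81) = 23.48 m.

23.5 m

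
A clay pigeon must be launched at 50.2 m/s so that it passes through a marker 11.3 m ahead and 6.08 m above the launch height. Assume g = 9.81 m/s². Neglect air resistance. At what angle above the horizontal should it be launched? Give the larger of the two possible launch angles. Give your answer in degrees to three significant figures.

Trajectory: y = x tanθ − g x² (1 + tan²θ)/(2v₀²). With x = 11.3, y = 6.08, v₀ = 50.2, g = 9.81:
0.2485 tan²θ − 11.3 tanθ + (6.329) = 0.
tanθ = [11.3 ± √(11.3² − 4 × 0.2485 × (6.329))] / (2 × 0.2485) = (11.3 ± 11.02) / 0.4971, giving tanθ = 0.5671 or 44.90.
θ = 29.56° or 88.72°; the larger is 88.72°.

88.7°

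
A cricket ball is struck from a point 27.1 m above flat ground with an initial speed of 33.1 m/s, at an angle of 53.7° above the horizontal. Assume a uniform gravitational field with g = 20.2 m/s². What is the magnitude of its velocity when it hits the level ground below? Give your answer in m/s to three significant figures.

46.8 m/s

Horizontal component vₓ = 33.10 cos 53.7° = 19.60 m/s; vertical v_y0 = 33.10 sin 53.7° = 26.68 m/s.
With up positive and y = 0 at the ground: y(t) = 27.1 + (26.68) t − 10.10 t². Setting y = 0 and taking the positive root: t = [26.68 + √(26.68² + 2·20.2·27.1)] / 20.2 = (26.68 + 42.50) / 20.2 = 3.425 s.
Vertical velocity at impact: v_y = v_y0 − g t = 26.68 − 20.2 × 3.425 = −42.50 m/s.
Speed: |v| = √(vₓ² + v_y²) = √(19.60² + 42.50²) = 46.80 m/s.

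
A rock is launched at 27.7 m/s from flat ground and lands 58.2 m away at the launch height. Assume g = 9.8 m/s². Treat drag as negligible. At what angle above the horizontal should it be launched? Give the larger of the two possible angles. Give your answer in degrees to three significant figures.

66.0°

R = v₀² sin 2θ / g gives sin 2θ = gR/v₀² = 9.80·58.2/27.7² = 0.7433.
2θ = 48.02° or 180° − 48.02° = 132.0°, so θ = 24.01° or 65.99°.
The larger angle is 65.99°.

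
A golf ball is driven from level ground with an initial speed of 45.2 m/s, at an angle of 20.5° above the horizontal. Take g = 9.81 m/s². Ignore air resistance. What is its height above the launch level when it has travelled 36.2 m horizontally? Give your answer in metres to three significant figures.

9.95 m

Resolve: vₓ = 45.20 cos 20.5° = 42.34 m/s and v_y0 = 45.20 sin 20.5° = 15.83 m/s.
At x = 36.2 m, t = x/vₓ = 36.2/42.34 = 0.8550 s.
Height: y = v_y0 t − ½ g t² = 15.83 × 0.8550 − 4.905 × 0.8550² = 13.53 − 3.586 = 9.949 m.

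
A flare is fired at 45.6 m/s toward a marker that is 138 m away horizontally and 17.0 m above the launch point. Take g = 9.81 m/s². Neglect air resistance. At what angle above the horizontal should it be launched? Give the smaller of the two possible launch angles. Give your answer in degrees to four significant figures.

Trajectory: y = x tanθ − g x² (1 + tan²θ)/(2v₀²). With x = 138, y = 17.0, v₀ = 45.6, g = 9.81:
44.92 tan²θ − 138 tanθ + (61.92) = 0.
tanθ = [138 ± √(138² − 4 × 44.92 × (61.92))] / (2 × 44.92) = (138 ± 88.98) / 89.85, giving tanθ = 0.5456 or 2.526.
θ = 28.62° or 68.40°; the smaller is 28.62°.

28.62°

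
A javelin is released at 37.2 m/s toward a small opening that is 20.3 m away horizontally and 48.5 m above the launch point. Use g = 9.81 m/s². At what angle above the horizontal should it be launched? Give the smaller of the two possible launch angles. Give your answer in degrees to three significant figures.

72.6°

Trajectory: y = x tanθ − g x² (1 + tan²θ)/(2v₀²). With x = 20.3, y = 48.5, v₀ = 37.2, g = 9.81:
1.461 tan²θ − 20.3 tanθ + (49.96) = 0.
tanθ = [20.3 ± √(20.3² − 4 × 1.461 × (49.96))] / (2 × 1.461) = (20.3 ± 10.96) / 2.921, giving tanθ = 3.196 or 10.70.
θ = 72.63° or 84.66°; the smaller is 72.63°.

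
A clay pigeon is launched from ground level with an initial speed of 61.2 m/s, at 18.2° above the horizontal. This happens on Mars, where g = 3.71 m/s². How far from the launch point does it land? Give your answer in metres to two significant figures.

600 m

Horizontal component vₓ = 61.20 cos 18.2° = 58.14 m/s; vertical v_y0 = 61.20 sin 18.2° = 19.11 m/s.
Flight time T = 2 v_y0 / g = 10.30 s.
Range: R = vₓ T = 58.14 × 10.30 = 599.1 m.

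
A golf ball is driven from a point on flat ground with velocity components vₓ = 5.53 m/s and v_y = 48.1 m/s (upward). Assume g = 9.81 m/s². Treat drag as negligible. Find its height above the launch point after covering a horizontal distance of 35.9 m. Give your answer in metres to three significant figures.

106 m

Time to reach x = 35.9 m: t = x/vₓ = 35.9/5.530 = 6.492 s.
Height: y = v_y0 t − ½ g t² = 48.10 × 6.492 − 4.905 × 6.492² = 312.3 − 206.7 = 105.5 m.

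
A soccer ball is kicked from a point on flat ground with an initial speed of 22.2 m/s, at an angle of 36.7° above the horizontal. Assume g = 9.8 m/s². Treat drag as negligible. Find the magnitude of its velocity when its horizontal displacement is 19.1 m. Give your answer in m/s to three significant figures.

Horizontal component vₓ = 22.20 cos 36.7° = 17.80 m/s; vertical v_y0 = 22.20 sin 36.7° = 13.27 m/s.
x = vₓ t ⇒ t = 19.1/17.80 = 1.073 s.
Vertical velocity there: v_y = v_y0 − g t = 13.27 − 9.80 × 1.073 = 2.751 m/s.
Speed: √(vₓ² + v_y²) = √(17.80² + 2.751²) = 18.01 m/s.

18.0 m/s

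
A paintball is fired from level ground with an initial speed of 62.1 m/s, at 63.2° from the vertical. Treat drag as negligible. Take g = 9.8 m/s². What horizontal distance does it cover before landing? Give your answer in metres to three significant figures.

Horizontal component vₓ = 62.10 sin 63.2° = 55.43 m/s; vertical v_y0 = 62.10 cos 63.2° = 28.00 m/s.
Flight time T = 2 v_y0 / g = 5.714 s.
Range: R = vₓ T = 55.43 × 5.714 = 316.7 m.

317 m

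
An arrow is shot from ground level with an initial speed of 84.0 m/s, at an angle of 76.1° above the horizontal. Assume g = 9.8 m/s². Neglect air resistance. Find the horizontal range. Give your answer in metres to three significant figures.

Resolve: vₓ = 84.00 cos 76.1° = 20.18 m/s and v_y0 = 84.00 sin 76.1° = 81.54 m/s.
Time aloft: T = 2 v_y0 / g = 2 × 81.54 / 9.80 = 16.64 s.
Range: R = vₓ T = 20.18 × 16.64 = 335.8 m.

336 m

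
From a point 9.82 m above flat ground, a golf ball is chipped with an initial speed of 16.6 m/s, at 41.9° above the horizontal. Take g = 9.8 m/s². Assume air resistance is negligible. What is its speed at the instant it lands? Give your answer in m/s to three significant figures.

21.6 m/s

Horizontal component vₓ = 16.60 cos 41.9° = 12.36 m/s; vertical v_y0 = 16.60 sin 41.9° = 11.09 m/s.
Vertical motion (up positive, ground at y = 0): 4.900 t² − (11.09) t − 9.82 = 0, so t = (11.09 + √(11.09² + 2·9.80·9.82)) / 9.80 = (11.09 + 17.76) / 9.80 = 2.943 s.
Vertical velocity at impact: v_y = v_y0 − g t = 11.09 − 9.80 × 2.943 = −17.76 m/s.
Speed: |v| = √(vₓ² + v_y²) = √(12.36² + 17.76²) = 21.63 m/s.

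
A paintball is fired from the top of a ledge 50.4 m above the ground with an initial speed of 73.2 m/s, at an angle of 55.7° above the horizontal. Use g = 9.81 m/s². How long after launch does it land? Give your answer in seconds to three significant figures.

Resolve: vₓ = 73.20 cos 55.7° = 41.25 m/s and v_y0 = 73.20 sin 55.7° = 60.47 m/s.
The projectile lands when y = 50.4 + (60.47) t − ½·9.81·t² = 0. Positive root: t = (60.47 + √(60.47² + 2·9.81·50.4)) / 9.81 = (60.47 + 68.16) / 9.81 = 13.11 s.

13.1 s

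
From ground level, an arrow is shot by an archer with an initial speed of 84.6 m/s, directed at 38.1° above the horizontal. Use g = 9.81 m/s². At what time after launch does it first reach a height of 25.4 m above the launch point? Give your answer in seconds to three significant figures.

Resolve: vₓ = 84.60 cos 38.1° = 66.57 m/s and v_y0 = 84.60 sin 38.1° = 52.20 m/s.
Height y(t) = 52.20 t − 4.905 t² = 25.4 gives 4.905 t² − 52.20 t + 25.4 = 0.
t = [52.20 ± √(52.20² − 2·9.81·25.4)] / 9.81 = (52.20 ± 47.19) / 9.81, so t = 0.5111 s or t = 10.13 s.
The first (ascending) time is 0.5111 s.

0.511 s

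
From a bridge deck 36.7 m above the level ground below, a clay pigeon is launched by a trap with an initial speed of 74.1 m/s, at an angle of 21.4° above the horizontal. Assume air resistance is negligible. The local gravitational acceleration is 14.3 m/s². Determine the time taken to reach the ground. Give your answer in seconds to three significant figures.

4.84 s

Components: vₓ = 74.10 cos 21.4° = 68.99 m/s, v_y0 = 74.10 sin 21.4° = 27.04 m/s.
The projectile lands when y = 36.7 + (27.04) t − ½·14.3·t² = 0. Positive root: t = (27.04 + √(27.04² + 2·14.3·36.7)) / 14.3 = (27.04 + 42.20) / 14.3 = 4.842 s.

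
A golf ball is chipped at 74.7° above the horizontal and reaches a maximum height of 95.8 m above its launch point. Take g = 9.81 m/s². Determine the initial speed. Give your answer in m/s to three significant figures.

44.9 m/s

At the peak v_y = 0, so v_y0 = √(2gH) = √(2 × 9.81 × 95.8) = 43.35 m/s.
v_y0 = v₀ sin θ ⇒ v₀ = 43.35 / sin 74.7° = 44.95 m/s.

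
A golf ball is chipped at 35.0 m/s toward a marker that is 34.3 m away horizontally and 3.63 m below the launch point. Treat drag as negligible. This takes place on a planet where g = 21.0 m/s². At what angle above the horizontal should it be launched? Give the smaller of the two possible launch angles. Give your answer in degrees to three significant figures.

11.3°

Trajectory: y = x tanθ − g x² (1 + tan²θ)/(2v₀²). With x = 34.3, y = −3.63, v₀ = 35.0, g = 21.0:
10.08 tan²θ − 34.3 tanθ + (6.454) = 0.
tanθ = [34.3 ± √(34.3² − 4 × 10.08 × (6.454))] / (2 × 10.08) = (34.3 ± 30.27) / 20.17, giving tanθ = 0.1999 or 3.201.
θ = 11.31° or 72.65°; the smaller is 11.31°.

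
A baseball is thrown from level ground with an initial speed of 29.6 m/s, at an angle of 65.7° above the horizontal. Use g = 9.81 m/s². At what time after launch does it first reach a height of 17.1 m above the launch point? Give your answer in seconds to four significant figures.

0.7310 s

Components: vₓ = 29.60 cos 65.7° = 12.18 m/s, v_y0 = 29.60 sin 65.7° = 26.98 m/s.
Height y(t) = 26.98 t − 4.905 t² = 17.1 gives 4.905 t² − 26.98 t + 17.1 = 0.
t = [26.98 ± √(26.98² − 2·9.81·17.1)] / 9.81 = (26.98 ± 19.81) / 9.81, so t = 0.7310 s or t = 4.769 s.
The first (ascending) time is 0.7310 s.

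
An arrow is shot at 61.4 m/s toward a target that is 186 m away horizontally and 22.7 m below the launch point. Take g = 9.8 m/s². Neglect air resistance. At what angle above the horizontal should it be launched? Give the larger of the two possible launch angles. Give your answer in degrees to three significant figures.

Trajectory: y = x tanθ − g x² (1 + tan²θ)/(2v₀²). With x = 186, y = −22.7, v₀ = 61.4, g = 9.80:
44.97 tan²θ − 186 tanθ + (22.27) = 0.
tanθ = [186 ± √(186² − 4 × 44.97 × (22.27))] / (2 × 44.97) = (186 ± 174.9) / 89.93, giving tanθ = 0.1234 or 4.013.
θ = 7.034° or 76.01°; the larger is 76.01°.

76.0°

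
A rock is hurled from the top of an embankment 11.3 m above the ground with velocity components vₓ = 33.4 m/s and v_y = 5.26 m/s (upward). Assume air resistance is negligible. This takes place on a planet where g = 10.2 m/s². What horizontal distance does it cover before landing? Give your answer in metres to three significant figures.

With up positive and y = 0 at the ground: y(t) = 11.3 + (5.260) t − 5.100 t². Setting y = 0 and taking the positive root: t = [5.260 + √(5.260² + 2·10.2·11.3)] / 10.2 = (5.260 + 16.07) / 10.2 = 2.091 s.
Horizontal distance: R = vₓ t = 33.40 × 2.091 = 69.84 m.

69.8 m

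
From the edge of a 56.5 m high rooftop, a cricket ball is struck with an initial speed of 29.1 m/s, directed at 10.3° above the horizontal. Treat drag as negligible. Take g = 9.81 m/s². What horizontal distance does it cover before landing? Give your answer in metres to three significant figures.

vₓ = 29.10 cos 10.3° = 28.63 m/s; v_y0 = 29.10 sin 10.3° = 5.203 m/s.
The projectile lands when y = 56.5 + (5.203) t − ½·9.81·t² = 0. Positive root: t = (5.203 + √(5.203² + 2·9.81·56.5)) / 9.81 = (5.203 + 33.70) / 9.81 = 3.966 s.
Horizontal distance: R = vₓ t = 28.63 × 3.966 = 113.5 m.

114 m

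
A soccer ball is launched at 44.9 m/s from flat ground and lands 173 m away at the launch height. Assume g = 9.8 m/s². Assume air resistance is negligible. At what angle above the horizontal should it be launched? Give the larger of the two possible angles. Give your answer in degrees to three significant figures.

Level-ground range R = v₀² sin(2θ)/g ⇒ sin(2θ) = gR/v₀² = 9.80 × 173 / 44.9² = 0.8410.
2θ = 57.24° or 180° − 57.24° = 122.8°, so θ = 28.62° or 61.38°.
The larger angle is 61.38°.

61.4°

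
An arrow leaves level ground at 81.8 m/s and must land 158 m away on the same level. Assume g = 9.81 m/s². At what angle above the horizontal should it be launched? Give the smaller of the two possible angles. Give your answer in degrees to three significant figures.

Level-ground range R = v₀² sin(2θ)/g ⇒ sin(2θ) = gR/v₀² = 9.81 × 158 / 81.8² = 0.2316.
2θ = 13.39° or 180° − 13.39° = 166.6°, so θ = 6.697° or 83.30°.
The smaller angle is 6.697°.

6.70°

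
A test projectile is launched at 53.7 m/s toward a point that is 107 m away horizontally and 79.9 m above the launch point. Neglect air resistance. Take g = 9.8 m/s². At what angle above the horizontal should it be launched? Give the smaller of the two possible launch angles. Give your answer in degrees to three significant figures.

49.8°

Trajectory: y = x tanθ − g x² (1 + tan²θ)/(2v₀²). With x = 107, y = 79.9, v₀ = 53.7, g = 9.80:
19.45 tan²θ − 107 tanθ + (99.35) = 0.
tanθ = [107 ± √(107² − 4 × 19.45 × (99.35))] / (2 × 19.45) = (107 ± 60.97) / 38.91, giving tanθ = 1.183 or 4.317.
θ = 49.79° or 76.96°; the smaller is 49.79°.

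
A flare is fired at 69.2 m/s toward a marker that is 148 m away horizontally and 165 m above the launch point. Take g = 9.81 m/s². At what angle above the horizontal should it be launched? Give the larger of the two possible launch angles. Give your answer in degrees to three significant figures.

Trajectory: y = x tanθ − g x² (1 + tan²θ)/(2v₀²). With x = 148, y = 165, v₀ = 69.2, g = 9.81:
22.44 tan²θ − 148 tanθ + (187.4) = 0.
tanθ = [148 ± √(148² − 4 × 22.44 × (187.4))] / (2 × 22.44) = (148 ± 71.29) / 44.87, giving tanθ = 1.709 or 4.887.
θ = 59.67° or 78.44°; the larger is 78.44°.

78.4°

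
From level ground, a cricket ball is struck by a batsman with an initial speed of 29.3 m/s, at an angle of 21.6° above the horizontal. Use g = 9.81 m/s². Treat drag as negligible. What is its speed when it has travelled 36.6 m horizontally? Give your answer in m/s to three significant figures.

27.3 m/s

Resolve: vₓ = 29.30 cos 21.6° = 27.24 m/s and v_y0 = 29.30 sin 21.6° = 10.79 m/s.
x = vₓ t ⇒ t = 36.6/27.24 = 1.343 s.
Vertical velocity there: v_y = v_y0 − g t = 10.79 − 9.81 × 1.343 = −2.394 m/s.
Speed: √(vₓ² + v_y²) = √(27.24² + 2.394²) = 27.35 m/s.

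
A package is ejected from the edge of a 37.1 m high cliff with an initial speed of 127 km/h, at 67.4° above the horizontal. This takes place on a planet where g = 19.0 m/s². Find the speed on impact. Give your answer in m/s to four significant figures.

51.52 m/s

Convert: 127 km/h = 127/3.6 = 35.28 m/s.
Resolve: vₓ = 35.28 cos 67.4° = 13.56 m/s and v_y0 = 35.28 sin 67.4° = 32.57 m/s.
The projectile lands when y = 37.1 + (32.57) t − ½·19.0·t² = 0. Positive root: t = (32.57 + √(32.57² + 2·19.0·37.1)) / 19.0 = (32.57 + 49.70) / 19.0 = 4.330 s.
Vertical velocity at impact: v_y = v_y0 − g t = 32.57 − 19.0 × 4.330 = −49.70 m/s.
Speed: |v| = √(vₓ² + v_y²) = √(13.56² + 49.70²) = 51.52 m/s.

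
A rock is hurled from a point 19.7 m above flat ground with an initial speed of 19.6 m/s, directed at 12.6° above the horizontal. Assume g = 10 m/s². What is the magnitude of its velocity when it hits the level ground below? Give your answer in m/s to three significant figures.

27.9 m/s

vₓ = 19.60 cos 12.6° = 19.13 m/s; v_y0 = 19.60 sin 12.6° = 4.276 m/s.
With up positive and y = 0 at the ground: y(t) = 19.7 + (4.276) t − 5.000 t². Setting y = 0 and taking the positive root: t = [4.276 + √(4.276² + 2·10.0·19.7)] / 10.0 = (4.276 + 20.30) / 10.0 = 2.458 s.
Vertical velocity at impact: v_y = v_y0 − g t = 4.276 − 10.0 × 2.458 = −20.30 m/s.
Speed: |v| = √(vₓ² + v_y²) = √(19.13² + 20.30²) = 27.90 m/s.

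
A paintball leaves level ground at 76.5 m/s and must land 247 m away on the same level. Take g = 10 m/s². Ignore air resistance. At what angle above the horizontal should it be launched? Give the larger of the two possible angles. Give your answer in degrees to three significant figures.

R = v₀² sin 2θ / g gives sin 2θ = gR/v₀² = 10.0·247/76.5² = 0.4221.
2θ = 24.96° or 180° − 24.96° = 155.0°, so θ = 12.48° or 77.52°.
The larger angle is 77.52°.

77.5°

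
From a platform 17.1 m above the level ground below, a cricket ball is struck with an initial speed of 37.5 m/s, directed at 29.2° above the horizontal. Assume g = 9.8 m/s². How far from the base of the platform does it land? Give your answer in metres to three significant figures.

Components: vₓ = 37.50 cos 29.2° = 32.73 m/s, v_y0 = 37.50 sin 29.2° = 18.29 m/s.
The projectile lands when y = 17.1 + (18.29) t − ½·9.80·t² = 0. Positive root: t = (18.29 + √(18.29² + 2·9.80·17.1)) / 9.80 = (18.29 + 25.88) / 9.80 = 4.508 s.
Horizontal distance: R = vₓ t = 32.73 × 4.508 = 147.6 m.

148 m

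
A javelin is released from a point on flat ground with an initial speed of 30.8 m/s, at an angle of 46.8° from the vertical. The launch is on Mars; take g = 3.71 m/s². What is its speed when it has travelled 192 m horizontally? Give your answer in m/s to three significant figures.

vₓ = 30.80 sin 46.8° = 22.45 m/s; v_y0 = 30.80 cos 46.8° = 21.08 m/s.
x = vₓ t ⇒ t = 192/22.45 = 8.551 s.
Vertical velocity there: v_y = v_y0 − g t = 21.08 − 3.71 × 8.551 = −10.64 m/s.
Speed: √(vₓ² + v_y²) = √(22.45² + 10.64²) = 24.85 m/s.

24.8 m/s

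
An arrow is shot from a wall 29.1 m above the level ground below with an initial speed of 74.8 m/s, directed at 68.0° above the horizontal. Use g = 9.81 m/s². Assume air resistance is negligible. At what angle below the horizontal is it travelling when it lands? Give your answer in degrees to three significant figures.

69.1°

Horizontal component vₓ = 74.80 cos 68.0° = 28.02 m/s; vertical v_y0 = 74.80 sin 68.0° = 69.35 m/s.
Vertical motion (up positive, ground at y = 0): 4.905 t² − (69.35) t − 29.1 = 0, so t = (69.35 + √(69.35² + 2·9.81·29.1)) / 9.81 = (69.35 + 73.35) / 9.81 = 14.55 s.
At impact: v_y = v_y0 − g t = −73.35 m/s; vₓ = 28.02 m/s.
Angle below horizontal: arctan(|v_y|/vₓ) = arctan(73.35/28.02) = 69.09°.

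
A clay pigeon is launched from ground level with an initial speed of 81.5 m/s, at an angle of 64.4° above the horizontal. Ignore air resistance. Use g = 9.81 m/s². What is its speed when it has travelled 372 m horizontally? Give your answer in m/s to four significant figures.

46.35 m/s

Horizontal component vₓ = 81.50 cos 64.4° = 35.21 m/s; vertical v_y0 = 81.50 sin 64.4° = 73.50 m/s.
x = vₓ t ⇒ t = 372/35.21 = 10.56 s.
Vertical velocity there: v_y = v_y0 − g t = 73.50 − 9.81 × 10.56 = −30.13 m/s.
Speed: √(vₓ² + v_y²) = √(35.21² + 30.13²) = 46.35 m/s.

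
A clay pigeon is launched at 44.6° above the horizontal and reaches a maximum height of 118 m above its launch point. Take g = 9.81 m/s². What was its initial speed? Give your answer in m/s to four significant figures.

68.53 m/s

At the peak v_y = 0, so v_y0 = √(2gH) = √(2 × 9.81 × 118) = 48.12 m/s.
v_y0 = v₀ sin θ ⇒ v₀ = 48.12 / sin 44.6° = 68.53 m/s.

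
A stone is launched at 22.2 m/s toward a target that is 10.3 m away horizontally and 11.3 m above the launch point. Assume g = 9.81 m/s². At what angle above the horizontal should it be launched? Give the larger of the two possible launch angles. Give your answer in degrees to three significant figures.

Trajectory: y = x tanθ − g x² (1 + tan²θ)/(2v₀²). With x = 10.3, y = 11.3, v₀ = 22.2, g = 9.81:
1.056 tan²θ − 10.3 tanθ + (12.36) = 0.
tanθ = [10.3 ± √(10.3² − 4 × 1.056 × (12.36))] / (2 × 1.056) = (10.3 ± 7.342) / 2.112, giving tanθ = 1.401 or 8.354.
θ = 54.48° or 83.17°; the larger is 83.17°.

83.2°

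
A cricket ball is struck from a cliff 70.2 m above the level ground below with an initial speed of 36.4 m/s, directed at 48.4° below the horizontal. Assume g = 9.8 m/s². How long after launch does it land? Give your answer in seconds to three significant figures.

1.92 s

Horizontal component vₓ = 36.40 cos 48.4° = 24.17 m/s; vertical v_y0 = −27.22 m/s (downward).
Vertical motion (up positive, ground at y = 0): 4.900 t² − (−27.22) t − 70.2 = 0, so t = (−27.22 + √(27.22² + 2·9.80·70.2)) / 9.80 = (−27.22 + 46.01) / 9.80 = 1.917 s.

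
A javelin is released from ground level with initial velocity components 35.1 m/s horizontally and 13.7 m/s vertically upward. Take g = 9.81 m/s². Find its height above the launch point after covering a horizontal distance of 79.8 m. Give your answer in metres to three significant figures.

5.79 m

Time to reach x = 79.8 m: t = x/vₓ = 79.8/35.10 = 2.274 s.
Height: y = v_y0 t − ½ g t² = 13.70 × 2.274 − 4.905 × 2.274² = 31.15 − 25.35 = 5.794 m.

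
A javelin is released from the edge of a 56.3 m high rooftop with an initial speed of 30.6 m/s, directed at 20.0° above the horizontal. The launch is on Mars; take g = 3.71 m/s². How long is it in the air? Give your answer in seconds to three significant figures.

Horizontal component vₓ = 30.60 cos 20.0° = 28.75 m/s; vertical v_y0 = 30.60 sin 20.0° = 10.47 m/s.
With up positive and y = 0 at the ground: y(t) = 56.3 + (10.47) t − 1.855 t². Setting y = 0 and taking the positive root: t = [10.47 + √(10.47² + 2·3.71·56.3)] / 3.71 = (10.47 + 22.96) / 3.71 = 9.010 s.

9.01 s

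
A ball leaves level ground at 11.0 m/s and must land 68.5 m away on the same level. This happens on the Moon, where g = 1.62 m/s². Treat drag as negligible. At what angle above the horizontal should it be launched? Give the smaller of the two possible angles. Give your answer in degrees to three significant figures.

R = v₀² sin 2θ / g gives sin 2θ = gR/v₀² = 1.62·68.5/11.0² = 0.9171.
2θ = 66.51° or 180° − 66.51° = 113.5°, so θ = 33.25° or 56.75°.
The smaller angle is 33.25°.

33.3°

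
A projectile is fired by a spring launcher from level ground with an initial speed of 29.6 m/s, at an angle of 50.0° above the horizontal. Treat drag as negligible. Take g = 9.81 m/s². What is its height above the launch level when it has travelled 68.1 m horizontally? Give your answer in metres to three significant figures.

18.3 m

Resolve: vₓ = 29.60 cos 50.0° = 19.03 m/s and v_y0 = 29.60 sin 50.0° = 22.67 m/s.
Time to reach x = 68.1 m: t = x/vₓ = 68.1/19.03 = 3.579 s.
Height: y = v_y0 t − ½ g t² = 22.67 × 3.579 − 4.905 × 3.579² = 81.16 − 62.84 = 18.32 m.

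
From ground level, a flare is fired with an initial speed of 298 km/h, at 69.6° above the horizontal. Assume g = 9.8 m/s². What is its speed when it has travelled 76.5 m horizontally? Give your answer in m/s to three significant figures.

59.1 m/s

Convert: 298 km/h = 298/3.6 = 82.78 m/s.
vₓ = 82.78 cos 69.6° = 28.85 m/s; v_y0 = 82.78 sin 69.6° = 77.59 m/s.
Time to reach x = 76.5 m: t = x/vₓ = 76.5/28.85 = 2.651 s.
Vertical velocity there: v_y = v_y0 − g t = 77.59 − 9.80 × 2.651 = 51.60 m/s.
Speed: √(vₓ² + v_y²) = √(28.85² + 51.60²) = 59.12 m/s.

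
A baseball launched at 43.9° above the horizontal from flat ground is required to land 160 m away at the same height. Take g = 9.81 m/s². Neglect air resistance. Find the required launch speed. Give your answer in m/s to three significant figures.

Level-ground range: R = v₀² sin(2θ)/g, so v₀ = √(gR / sin 2θ).
v₀ = √(9.81 × 160 / sin 87.80°) = √(1570 / 0.9993) = √1570.8 = 39.63 m/s.

39.6 m/s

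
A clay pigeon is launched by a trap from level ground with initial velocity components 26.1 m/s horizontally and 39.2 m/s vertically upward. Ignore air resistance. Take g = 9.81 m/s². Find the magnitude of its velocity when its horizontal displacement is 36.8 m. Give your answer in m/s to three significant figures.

At x = 36.8 m, t = x/vₓ = 36.8/26.10 = 1.410 s.
Vertical velocity there: v_y = v_y0 − g t = 39.20 − 9.81 × 1.410 = 25.37 m/s.
Speed: √(vₓ² + v_y²) = √(26.10² + 25.37²) = 36.40 m/s.

36.4 m/s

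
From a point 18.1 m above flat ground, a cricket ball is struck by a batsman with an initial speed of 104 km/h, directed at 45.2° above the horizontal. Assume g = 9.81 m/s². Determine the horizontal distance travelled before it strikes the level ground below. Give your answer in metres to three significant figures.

Convert: 104 km/h = 104/3.6 = 28.89 m/s.
Resolve: vₓ = 28.89 cos 45.2° = 20.36 m/s and v_y0 = 28.89 sin 45.2° = 20.50 m/s.
Vertical motion (up positive, ground at y = 0): 4.905 t² − (20.50) t − 18.1 = 0, so t = (20.50 + √(20.50² + 2·9.81·18.1)) / 9.81 = (20.50 + 27.84) / 9.81 = 4.928 s.
Horizontal distance: R = vₓ t = 20.36 × 4.928 = 100.3 m.

100 m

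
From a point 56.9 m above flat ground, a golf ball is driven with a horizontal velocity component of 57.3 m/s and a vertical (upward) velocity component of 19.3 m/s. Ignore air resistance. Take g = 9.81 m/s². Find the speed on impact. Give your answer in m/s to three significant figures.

69.1 m/s

Vertical motion (up positive, ground at y = 0): 4.905 t² − (19.30) t − 56.9 = 0, so t = (19.30 + √(19.30² + 2·9.81·56.9)) / 9.81 = (19.30 + 38.59) / 9.81 = 5.901 s.
Vertical velocity at impact: v_y = v_y0 − g t = 19.30 − 9.81 × 5.901 = −38.59 m/s.
Speed: |v| = √(vₓ² + v_y²) = √(57.30² + 38.59²) = 69.08 m/s.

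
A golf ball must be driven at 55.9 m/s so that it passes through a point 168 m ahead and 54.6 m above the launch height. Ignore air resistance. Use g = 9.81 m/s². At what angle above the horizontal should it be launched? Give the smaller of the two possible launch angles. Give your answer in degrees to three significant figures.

36.1°

Trajectory: y = x tanθ − g x² (1 + tan²θ)/(2v₀²). With x = 168, y = 54.6, v₀ = 55.9, g = 9.81:
44.30 tan²θ − 168 tanθ + (98.90) = 0.
tanθ = [168 ± √(168² − 4 × 44.30 × (98.90))] / (2 × 44.30) = (168 ± 103.4) / 88.61, giving tanθ = 0.7288 or 3.063.
θ = 36.08° or 71.92°; the smaller is 36.08°.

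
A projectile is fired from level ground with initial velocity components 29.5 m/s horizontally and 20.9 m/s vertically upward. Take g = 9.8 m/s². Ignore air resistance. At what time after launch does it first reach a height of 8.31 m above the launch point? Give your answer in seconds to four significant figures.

Require v_y0 t − ½ g t² = 8.31, i.e. 4.900 t² − 20.90 t + 8.31 = 0.
t = [20.90 ± √(20.90² − 2·9.80·8.31)] / 9.80 = (20.90 ± 16.55) / 9.80, so t = 0.4438 s or t = 3.822 s.
The first (ascending) time is 0.4438 s.

0.4438 s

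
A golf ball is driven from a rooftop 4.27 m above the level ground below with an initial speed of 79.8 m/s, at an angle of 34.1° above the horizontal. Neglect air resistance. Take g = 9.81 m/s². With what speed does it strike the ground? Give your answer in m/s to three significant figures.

80.3 m/s

vₓ = 79.80 cos 34.1° = 66.08 m/s; v_y0 = 79.80 sin 34.1° = 44.74 m/s.
The projectile lands when y = 4.27 + (44.74) t − ½·9.81·t² = 0. Positive root: t = (44.74 + √(44.74² + 2·9.81·4.27)) / 9.81 = (44.74 + 45.67) / 9.81 = 9.216 s.
Vertical velocity at impact: v_y = v_y0 − g t = 44.74 − 9.81 × 9.216 = −45.67 m/s.
Speed: |v| = √(vₓ² + v_y²) = √(66.08² + 45.67²) = 80.32 m/s.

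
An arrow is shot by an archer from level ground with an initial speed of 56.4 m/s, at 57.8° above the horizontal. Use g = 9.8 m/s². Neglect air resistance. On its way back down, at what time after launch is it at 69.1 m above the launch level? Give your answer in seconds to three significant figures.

7.97 s

Components: vₓ = 56.40 cos 57.8° = 30.05 m/s, v_y0 = 56.40 sin 57.8° = 47.73 m/s.
Height y(t) = 47.73 t − 4.900 t² = 69.1 gives 4.900 t² − 47.73 t + 69.1 = 0.
Quadratic formula: t = (47.73 ± √923.34) / 9.80 = (47.73 ± 30.39) / 9.80 → t = 1.769 s or 7.971 s.
The descending-branch root is 7.971 s.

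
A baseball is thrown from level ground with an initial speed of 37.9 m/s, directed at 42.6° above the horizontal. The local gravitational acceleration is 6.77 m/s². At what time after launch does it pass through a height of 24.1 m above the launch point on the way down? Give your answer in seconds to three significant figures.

Resolve: vₓ = 37.90 cos 42.6° = 27.90 m/s and v_y0 = 37.90 sin 42.6° = 25.65 m/s.
Require v_y0 t − ½ g t² = 24.1, i.e. 3.385 t² − 25.65 t + 24.1 = 0.
t = [25.65 ± √(25.65² − 2·6.77·24.1)] / 6.77 = (25.65 ± 18.22) / 6.77, so t = 1.099 s or t = 6.480 s.
The descending-branch root is 6.480 s.

6.48 s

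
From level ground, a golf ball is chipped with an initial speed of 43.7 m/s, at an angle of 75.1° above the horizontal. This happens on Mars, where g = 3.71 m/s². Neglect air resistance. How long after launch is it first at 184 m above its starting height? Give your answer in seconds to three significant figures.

Resolve: vₓ = 43.70 cos 75.1° = 11.24 m/s and v_y0 = 43.70 sin 75.1° = 42.23 m/s.
Set y = v_y0 t − ½ g t² = 184: 1.855 t² − 42.23 t + 184 = 0.
Quadratic formula: t = (42.23 ± √418.15) / 3.71 = (42.23 ± 20.45) / 3.71 → t = 5.871 s or 16.89 s.
The first (ascending) time is 5.871 s.

5.87 s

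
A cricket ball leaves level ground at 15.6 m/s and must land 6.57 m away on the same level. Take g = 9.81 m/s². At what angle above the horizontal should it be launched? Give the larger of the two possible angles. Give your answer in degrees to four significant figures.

From R = (v₀²/g) sin 2θ: sin 2θ = 9.81 × 6.57 / 243.36 = 0.2648.
2θ = 15.36° or 180° − 15.36° = 164.6°, so θ = 7.679° or 82.32°.
The larger angle is 82.32°.

82.32°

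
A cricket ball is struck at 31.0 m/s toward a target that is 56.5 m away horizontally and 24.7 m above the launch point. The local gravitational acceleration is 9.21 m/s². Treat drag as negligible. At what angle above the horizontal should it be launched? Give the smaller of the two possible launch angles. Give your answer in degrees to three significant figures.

Trajectory: y = x tanθ − g x² (1 + tan²θ)/(2v₀²). With x = 56.5, y = 24.7, v₀ = 31.0, g = 9.21:
15.30 tan²θ − 56.5 tanθ + (40.00) = 0.
tanθ = [56.5 ± √(56.5² − 4 × 15.30 × (40.00))] / (2 × 15.30) = (56.5 ± 27.29) / 30.59, giving tanθ = 0.9547 or 2.739.
θ = 43.67° or 69.94°; the smaller is 43.67°.

43.7°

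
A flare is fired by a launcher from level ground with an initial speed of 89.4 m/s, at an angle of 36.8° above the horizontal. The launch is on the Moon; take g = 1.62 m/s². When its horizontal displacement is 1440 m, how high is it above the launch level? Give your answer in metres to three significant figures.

vₓ = 89.40 cos 36.8° = 71.59 m/s; v_y0 = 89.40 sin 36.8° = 53.55 m/s.
x = vₓ t ⇒ t = 1440/71.59 = 20.12 s.
Height: y = v_y0 t − ½ g t² = 53.55 × 20.12 − 0.8100 × 20.12² = 1077 − 327.8 = 749.5 m.

749 m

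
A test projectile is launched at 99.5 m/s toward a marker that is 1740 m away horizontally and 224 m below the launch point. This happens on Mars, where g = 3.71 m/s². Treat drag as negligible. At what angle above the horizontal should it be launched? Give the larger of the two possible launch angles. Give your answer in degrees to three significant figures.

Trajectory: y = x tanθ − g x² (1 + tan²θ)/(2v₀²). With x = 1740, y = −224, v₀ = 99.5, g = 3.71:
567.3 tan²θ − 1740 tanθ + (343.3) = 0.
tanθ = [1740 ± √(1740² − 4 × 567.3 × (343.3))] / (2 × 567.3) = (1740 ± 1500) / 1135, giving tanθ = 0.2119 or 2.855.
θ = 11.97° or 70.70°; the larger is 70.70°.

70.7°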